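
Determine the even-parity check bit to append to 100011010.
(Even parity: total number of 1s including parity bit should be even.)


Number of 1s in data: 4
Parity bit: 0

0


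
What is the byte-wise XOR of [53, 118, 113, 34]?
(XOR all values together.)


XOR chain: 53 ^ 118 ^ 113 ^ 34 = 16

16


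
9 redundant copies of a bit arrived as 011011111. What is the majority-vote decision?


Ones: 7 out of 9
Threshold: 5

1 (7/9 voted 1)


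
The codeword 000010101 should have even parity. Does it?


Number of 1s: 3

No, parity error (3 ones)


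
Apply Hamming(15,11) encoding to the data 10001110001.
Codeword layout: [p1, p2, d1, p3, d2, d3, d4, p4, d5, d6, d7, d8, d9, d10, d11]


Parity bits: p1=0, p2=0, p3=1, p4=0

001100001110001


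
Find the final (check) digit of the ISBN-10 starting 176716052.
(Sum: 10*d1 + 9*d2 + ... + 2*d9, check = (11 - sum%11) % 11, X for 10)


Weighted sum: 225
225 mod 11 = 5

Check digit: 6


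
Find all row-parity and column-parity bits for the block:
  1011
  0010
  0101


Row parities: 110
Column parities: 1100

Row P: 110, Col P: 1100, Corner: 0


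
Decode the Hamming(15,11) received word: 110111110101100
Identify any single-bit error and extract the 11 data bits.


Syndrome = 0: no error detected

Data: 01110101100 (no errors)


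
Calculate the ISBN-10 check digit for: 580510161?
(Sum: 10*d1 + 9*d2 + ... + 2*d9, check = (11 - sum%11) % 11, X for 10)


Weighted sum: 187
187 mod 11 = 0

Check digit: 0


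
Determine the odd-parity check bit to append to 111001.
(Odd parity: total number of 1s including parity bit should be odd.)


Number of 1s in data: 4
Parity bit: 1

1


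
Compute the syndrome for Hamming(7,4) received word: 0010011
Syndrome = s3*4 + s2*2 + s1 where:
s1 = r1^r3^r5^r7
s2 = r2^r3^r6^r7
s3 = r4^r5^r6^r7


s1=0, s2=1, s3=0

Syndrome = 2 (error at position 2)


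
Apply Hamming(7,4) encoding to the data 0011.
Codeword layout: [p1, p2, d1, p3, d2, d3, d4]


Parity bits: p1=1, p2=0, p3=0

1000011


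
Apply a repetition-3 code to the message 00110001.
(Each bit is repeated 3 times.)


Each bit -> 3 copies

000000111111000000000111


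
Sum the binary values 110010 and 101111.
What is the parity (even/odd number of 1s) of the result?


110010 = 50
101111 = 47
Sum = 97 = 1100001
1s count = 3

odd parity (3 ones in 1100001)


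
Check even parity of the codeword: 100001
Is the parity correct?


Number of 1s: 2

Yes, parity is correct (2 ones)


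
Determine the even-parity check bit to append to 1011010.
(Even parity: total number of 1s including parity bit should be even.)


Number of 1s in data: 4
Parity bit: 0

0


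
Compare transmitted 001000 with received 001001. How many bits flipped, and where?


XOR: 000001

1 error(s) at position(s): 5


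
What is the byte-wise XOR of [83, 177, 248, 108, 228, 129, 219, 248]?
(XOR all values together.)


XOR chain: 83 ^ 177 ^ 248 ^ 108 ^ 228 ^ 129 ^ 219 ^ 248 = 48

48


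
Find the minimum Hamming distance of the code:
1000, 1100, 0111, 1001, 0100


Comparing all pairs, minimum distance: 1
Can detect 0 errors, correct 0 errors

1


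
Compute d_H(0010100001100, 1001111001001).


XOR: 1011011000101
Count of 1s: 7

7


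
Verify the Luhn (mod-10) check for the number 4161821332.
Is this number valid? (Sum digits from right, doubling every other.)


Luhn sum = 35
35 mod 10 = 5

Invalid (Luhn sum mod 10 = 5)


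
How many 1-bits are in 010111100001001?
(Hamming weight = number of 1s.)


Counting 1s in 010111100001001

7


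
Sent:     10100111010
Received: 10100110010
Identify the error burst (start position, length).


XOR: 00000001000

Burst at position 7, length 1


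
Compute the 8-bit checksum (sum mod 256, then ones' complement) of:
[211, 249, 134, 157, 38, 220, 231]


Sum = 1240 mod 256 = 216
Complement = 39

39


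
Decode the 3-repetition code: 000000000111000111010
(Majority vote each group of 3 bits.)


Groups: 000, 000, 000, 111, 000, 111, 010
Majority votes: 0001010

0001010


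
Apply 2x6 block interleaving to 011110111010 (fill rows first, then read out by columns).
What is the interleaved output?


Matrix:
  011110
  111010
Read columns: 011111101100

011111101100


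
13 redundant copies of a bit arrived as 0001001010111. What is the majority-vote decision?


Ones: 6 out of 13
Threshold: 7

0 (6/13 voted 1)


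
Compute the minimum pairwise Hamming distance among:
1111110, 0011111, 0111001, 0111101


Comparing all pairs, minimum distance: 1
Can detect 0 errors, correct 0 errors

1


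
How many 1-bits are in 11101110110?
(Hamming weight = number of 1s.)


Counting 1s in 11101110110

8


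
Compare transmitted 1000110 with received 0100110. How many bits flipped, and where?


XOR: 1100000

2 error(s) at position(s): 0, 1


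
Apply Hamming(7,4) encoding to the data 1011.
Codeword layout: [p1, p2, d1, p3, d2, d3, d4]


Parity bits: p1=0, p2=1, p3=0

0110011


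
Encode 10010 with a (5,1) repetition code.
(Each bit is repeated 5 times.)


Each bit -> 5 copies

1111100000000001111100000


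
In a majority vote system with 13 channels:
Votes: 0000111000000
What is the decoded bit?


Ones: 3 out of 13
Threshold: 7

0 (3/13 voted 1)


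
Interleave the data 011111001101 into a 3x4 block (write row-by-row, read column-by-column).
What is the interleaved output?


Matrix:
  0111
  1100
  1101
Read columns: 011111100101

011111100101


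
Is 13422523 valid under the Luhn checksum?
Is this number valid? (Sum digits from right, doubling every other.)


Luhn sum = 31
31 mod 10 = 1

Invalid (Luhn sum mod 10 = 1)


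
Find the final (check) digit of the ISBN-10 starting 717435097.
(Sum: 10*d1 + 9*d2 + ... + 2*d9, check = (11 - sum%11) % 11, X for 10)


Weighted sum: 247
247 mod 11 = 5

Check digit: 6


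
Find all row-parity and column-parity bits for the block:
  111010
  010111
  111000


Row parities: 001
Column parities: 010101

Row P: 001, Col P: 010101, Corner: 1


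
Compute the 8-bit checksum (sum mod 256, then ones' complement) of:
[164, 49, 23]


Sum = 236 mod 256 = 236
Complement = 19

19


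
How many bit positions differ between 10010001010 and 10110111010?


XOR: 00100110000
Count of 1s: 3

3


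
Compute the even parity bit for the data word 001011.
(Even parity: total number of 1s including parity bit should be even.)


Number of 1s in data: 3
Parity bit: 1

1


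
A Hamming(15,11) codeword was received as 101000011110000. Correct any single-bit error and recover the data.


Syndrome = 2: error at position 2

Data: 10001110000 (corrected bit 2)


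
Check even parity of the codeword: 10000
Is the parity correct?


Number of 1s: 1

No, parity error (1 ones)


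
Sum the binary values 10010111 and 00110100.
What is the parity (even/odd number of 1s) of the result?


10010111 = 151
00110100 = 52
Sum = 203 = 11001011
1s count = 5

odd parity (5 ones in 11001011)


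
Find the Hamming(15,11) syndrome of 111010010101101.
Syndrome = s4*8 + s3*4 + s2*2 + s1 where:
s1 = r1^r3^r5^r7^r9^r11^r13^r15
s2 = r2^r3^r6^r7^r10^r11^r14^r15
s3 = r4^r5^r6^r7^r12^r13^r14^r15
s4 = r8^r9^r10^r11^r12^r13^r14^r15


s1=1, s2=0, s3=0, s4=1

Syndrome = 9 (error at position 9)


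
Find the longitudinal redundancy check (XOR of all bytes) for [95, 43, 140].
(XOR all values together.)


XOR chain: 95 ^ 43 ^ 140 = 248

248


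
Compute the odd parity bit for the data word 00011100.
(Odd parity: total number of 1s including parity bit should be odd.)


Number of 1s in data: 3
Parity bit: 0

0


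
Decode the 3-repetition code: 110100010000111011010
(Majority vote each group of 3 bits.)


Groups: 110, 100, 010, 000, 111, 011, 010
Majority votes: 1000110

1000110


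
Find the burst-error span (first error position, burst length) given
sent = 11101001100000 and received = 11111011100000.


XOR: 00010010000000

Burst at position 3, length 4


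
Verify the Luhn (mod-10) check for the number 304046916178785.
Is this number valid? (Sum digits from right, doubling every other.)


Luhn sum = 66
66 mod 10 = 6

Invalid (Luhn sum mod 10 = 6)


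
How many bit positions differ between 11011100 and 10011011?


XOR: 01000111
Count of 1s: 4

4


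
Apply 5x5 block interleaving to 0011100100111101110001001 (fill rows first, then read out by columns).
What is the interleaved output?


Matrix:
  00111
  00100
  11110
  11100
  01001
Read columns: 0011000111111101010010001

0011000111111101010010001


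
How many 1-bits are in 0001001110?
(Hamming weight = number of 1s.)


Counting 1s in 0001001110

4


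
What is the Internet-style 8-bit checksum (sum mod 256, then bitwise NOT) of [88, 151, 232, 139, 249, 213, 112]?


Sum = 1184 mod 256 = 160
Complement = 95

95


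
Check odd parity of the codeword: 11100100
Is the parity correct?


Number of 1s: 4

No, parity error (4 ones)


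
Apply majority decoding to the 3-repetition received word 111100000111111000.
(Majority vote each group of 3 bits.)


Groups: 111, 100, 000, 111, 111, 000
Majority votes: 100110

100110


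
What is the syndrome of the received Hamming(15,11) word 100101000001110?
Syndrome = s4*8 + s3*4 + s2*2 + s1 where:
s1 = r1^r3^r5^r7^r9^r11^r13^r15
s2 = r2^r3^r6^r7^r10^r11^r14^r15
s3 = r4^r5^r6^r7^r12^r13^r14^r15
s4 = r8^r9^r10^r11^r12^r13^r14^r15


s1=0, s2=0, s3=1, s4=1

Syndrome = 12 (error at position 12)


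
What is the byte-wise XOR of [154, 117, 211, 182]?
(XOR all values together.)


XOR chain: 154 ^ 117 ^ 211 ^ 182 = 138

138


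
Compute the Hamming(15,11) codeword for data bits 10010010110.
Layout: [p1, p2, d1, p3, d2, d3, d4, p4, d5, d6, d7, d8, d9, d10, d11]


Parity bits: p1=0, p2=0, p3=1, p4=1

001100110010110


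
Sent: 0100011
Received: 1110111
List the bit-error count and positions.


XOR: 1010100

3 error(s) at position(s): 0, 2, 4


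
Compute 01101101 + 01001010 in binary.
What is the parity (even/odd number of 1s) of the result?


01101101 = 109
01001010 = 74
Sum = 183 = 10110111
1s count = 6

even parity (6 ones in 10110111)


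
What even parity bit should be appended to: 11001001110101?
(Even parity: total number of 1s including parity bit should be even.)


Number of 1s in data: 8
Parity bit: 0

0


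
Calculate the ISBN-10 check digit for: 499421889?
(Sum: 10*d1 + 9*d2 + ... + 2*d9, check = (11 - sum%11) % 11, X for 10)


Weighted sum: 312
312 mod 11 = 4

Check digit: 7


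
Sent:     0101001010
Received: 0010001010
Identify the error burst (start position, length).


XOR: 0111000000

Burst at position 1, length 3


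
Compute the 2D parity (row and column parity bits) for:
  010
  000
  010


Row parities: 101
Column parities: 000

Row P: 101, Col P: 000, Corner: 0


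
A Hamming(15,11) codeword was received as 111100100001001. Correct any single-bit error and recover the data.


Syndrome = 0: no error detected

Data: 10010001001 (no errors)


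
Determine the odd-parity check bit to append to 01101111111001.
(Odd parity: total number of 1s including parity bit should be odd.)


Number of 1s in data: 10
Parity bit: 1

1


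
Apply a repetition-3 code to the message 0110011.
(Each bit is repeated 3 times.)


Each bit -> 3 copies

000111111000000111111


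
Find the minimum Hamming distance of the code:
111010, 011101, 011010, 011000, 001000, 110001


Comparing all pairs, minimum distance: 1
Can detect 0 errors, correct 0 errors

1


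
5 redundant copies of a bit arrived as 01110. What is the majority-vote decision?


Ones: 3 out of 5
Threshold: 3

1 (3/5 voted 1)


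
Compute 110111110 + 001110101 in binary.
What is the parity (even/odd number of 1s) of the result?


110111110 = 446
001110101 = 117
Sum = 563 = 1000110011
1s count = 5

odd parity (5 ones in 1000110011)


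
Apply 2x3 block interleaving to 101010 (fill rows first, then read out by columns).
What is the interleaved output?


Matrix:
  101
  010
Read columns: 100110

100110


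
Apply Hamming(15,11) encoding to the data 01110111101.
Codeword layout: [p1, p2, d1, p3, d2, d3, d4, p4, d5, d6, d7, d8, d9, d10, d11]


Parity bits: p1=1, p2=1, p3=0, p4=1

110011110111101


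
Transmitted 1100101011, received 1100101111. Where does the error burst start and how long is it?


XOR: 0000000100

Burst at position 7, length 1


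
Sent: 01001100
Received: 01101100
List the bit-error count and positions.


XOR: 00100000

1 error(s) at position(s): 2


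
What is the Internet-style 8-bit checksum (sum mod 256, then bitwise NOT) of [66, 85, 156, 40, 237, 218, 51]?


Sum = 853 mod 256 = 85
Complement = 170

170


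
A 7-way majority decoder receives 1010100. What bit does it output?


Ones: 3 out of 7
Threshold: 4

0 (3/7 voted 1)


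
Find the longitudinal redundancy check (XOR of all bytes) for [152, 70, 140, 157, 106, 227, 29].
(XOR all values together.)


XOR chain: 152 ^ 70 ^ 140 ^ 157 ^ 106 ^ 227 ^ 29 = 91

91


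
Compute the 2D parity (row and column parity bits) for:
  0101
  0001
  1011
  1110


Row parities: 0111
Column parities: 0001

Row P: 0111, Col P: 0001, Corner: 1


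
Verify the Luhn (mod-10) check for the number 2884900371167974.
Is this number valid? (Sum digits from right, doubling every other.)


Luhn sum = 72
72 mod 10 = 2

Invalid (Luhn sum mod 10 = 2)


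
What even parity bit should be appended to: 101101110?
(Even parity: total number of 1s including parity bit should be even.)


Number of 1s in data: 6
Parity bit: 0

0


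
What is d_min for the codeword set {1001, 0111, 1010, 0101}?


Comparing all pairs, minimum distance: 1
Can detect 0 errors, correct 0 errors

1


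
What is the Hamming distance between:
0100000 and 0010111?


XOR: 0110111
Count of 1s: 5

5


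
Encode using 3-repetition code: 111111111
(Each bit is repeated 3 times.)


Each bit -> 3 copies

111111111111111111111111111


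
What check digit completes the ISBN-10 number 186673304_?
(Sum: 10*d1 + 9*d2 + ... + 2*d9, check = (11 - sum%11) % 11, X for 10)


Weighted sum: 249
249 mod 11 = 7

Check digit: 4


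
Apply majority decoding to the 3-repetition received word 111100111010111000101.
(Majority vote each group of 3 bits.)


Groups: 111, 100, 111, 010, 111, 000, 101
Majority votes: 1010101

1010101


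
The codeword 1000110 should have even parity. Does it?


Number of 1s: 3

No, parity error (3 ones)


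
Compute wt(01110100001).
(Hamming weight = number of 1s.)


Counting 1s in 01110100001

5


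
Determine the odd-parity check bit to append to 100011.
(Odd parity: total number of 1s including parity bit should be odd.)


Number of 1s in data: 3
Parity bit: 0

0


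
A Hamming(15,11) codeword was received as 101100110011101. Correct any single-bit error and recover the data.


Syndrome = 12: error at position 12

Data: 10010010101 (corrected bit 12)


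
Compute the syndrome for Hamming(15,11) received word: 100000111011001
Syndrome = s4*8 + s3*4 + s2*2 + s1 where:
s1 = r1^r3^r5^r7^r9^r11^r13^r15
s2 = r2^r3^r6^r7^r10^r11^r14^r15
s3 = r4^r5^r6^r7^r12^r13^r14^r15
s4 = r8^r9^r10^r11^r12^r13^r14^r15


s1=1, s2=1, s3=1, s4=1

Syndrome = 15 (error at position 15)


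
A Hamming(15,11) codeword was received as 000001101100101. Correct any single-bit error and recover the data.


Syndrome = 0: no error detected

Data: 00111100101 (no errors)


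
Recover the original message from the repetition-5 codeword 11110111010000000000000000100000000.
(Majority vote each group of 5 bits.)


Groups: 11110, 11101, 00000, 00000, 00000, 01000, 00000
Majority votes: 1100000

1100000


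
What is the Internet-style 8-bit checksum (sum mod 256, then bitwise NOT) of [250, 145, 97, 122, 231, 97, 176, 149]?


Sum = 1267 mod 256 = 243
Complement = 12

12


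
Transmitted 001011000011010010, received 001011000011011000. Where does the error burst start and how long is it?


XOR: 000000000000001010

Burst at position 14, length 3


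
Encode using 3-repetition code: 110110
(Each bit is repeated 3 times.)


Each bit -> 3 copies

111111000111111000


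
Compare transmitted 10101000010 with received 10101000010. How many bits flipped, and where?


XOR: 00000000000

0 errors (received matches sent)


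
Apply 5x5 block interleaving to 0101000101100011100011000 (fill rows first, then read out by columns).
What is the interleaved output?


Matrix:
  01010
  00101
  10001
  11000
  11000
Read columns: 0011110011010001000001100

0011110011010001000001100


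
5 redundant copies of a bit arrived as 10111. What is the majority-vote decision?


Ones: 4 out of 5
Threshold: 3

1 (4/5 voted 1)


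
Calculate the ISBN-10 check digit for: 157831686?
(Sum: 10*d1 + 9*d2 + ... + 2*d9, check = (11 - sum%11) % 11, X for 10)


Weighted sum: 250
250 mod 11 = 8

Check digit: 3


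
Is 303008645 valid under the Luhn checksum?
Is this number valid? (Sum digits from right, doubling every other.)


Luhn sum = 32
32 mod 10 = 2

Invalid (Luhn sum mod 10 = 2)


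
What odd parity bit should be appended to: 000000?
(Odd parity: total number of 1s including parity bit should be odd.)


Number of 1s in data: 0
Parity bit: 1

1


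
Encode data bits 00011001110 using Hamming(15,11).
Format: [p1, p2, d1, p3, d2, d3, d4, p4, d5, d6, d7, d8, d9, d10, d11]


Parity bits: p1=1, p2=0, p3=0, p4=0

100000101001110


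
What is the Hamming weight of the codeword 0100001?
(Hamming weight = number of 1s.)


Counting 1s in 0100001

2


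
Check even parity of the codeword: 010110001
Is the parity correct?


Number of 1s: 4

Yes, parity is correct (4 ones)


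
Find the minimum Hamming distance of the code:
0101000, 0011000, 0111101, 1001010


Comparing all pairs, minimum distance: 2
Can detect 1 errors, correct 0 errors

2


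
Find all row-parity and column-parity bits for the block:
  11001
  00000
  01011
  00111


Row parities: 1011
Column parities: 10101

Row P: 1011, Col P: 10101, Corner: 1


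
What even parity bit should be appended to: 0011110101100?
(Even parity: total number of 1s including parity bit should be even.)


Number of 1s in data: 7
Parity bit: 1

1


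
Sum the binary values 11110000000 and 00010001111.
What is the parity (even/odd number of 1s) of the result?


11110000000 = 1920
00010001111 = 143
Sum = 2063 = 100000001111
1s count = 5

odd parity (5 ones in 100000001111)


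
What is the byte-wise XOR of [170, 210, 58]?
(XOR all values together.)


XOR chain: 170 ^ 210 ^ 58 = 66

66


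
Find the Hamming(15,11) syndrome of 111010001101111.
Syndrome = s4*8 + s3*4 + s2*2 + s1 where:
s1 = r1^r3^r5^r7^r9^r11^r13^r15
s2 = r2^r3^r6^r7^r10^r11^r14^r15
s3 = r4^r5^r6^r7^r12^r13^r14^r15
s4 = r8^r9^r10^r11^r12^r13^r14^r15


s1=0, s2=1, s3=1, s4=0

Syndrome = 6 (error at position 6)


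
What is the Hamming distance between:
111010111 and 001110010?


XOR: 110100101
Count of 1s: 5

5


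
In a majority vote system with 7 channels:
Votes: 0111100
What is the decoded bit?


Ones: 4 out of 7
Threshold: 4

1 (4/7 voted 1)


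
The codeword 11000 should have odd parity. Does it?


Number of 1s: 2

No, parity error (2 ones)


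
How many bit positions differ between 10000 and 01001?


XOR: 11001
Count of 1s: 3

3


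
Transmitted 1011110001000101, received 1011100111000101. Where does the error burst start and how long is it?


XOR: 0000010110000000

Burst at position 5, length 4


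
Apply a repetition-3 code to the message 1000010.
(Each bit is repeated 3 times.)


Each bit -> 3 copies

111000000000000111000


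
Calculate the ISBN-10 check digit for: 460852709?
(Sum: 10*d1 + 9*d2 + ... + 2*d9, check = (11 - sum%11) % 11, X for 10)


Weighted sum: 236
236 mod 11 = 5

Check digit: 6


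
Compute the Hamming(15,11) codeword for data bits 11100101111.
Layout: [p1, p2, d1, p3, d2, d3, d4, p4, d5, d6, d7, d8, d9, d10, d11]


Parity bits: p1=0, p2=1, p3=0, p4=1

011011010101111


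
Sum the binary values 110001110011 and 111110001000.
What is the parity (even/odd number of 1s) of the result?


110001110011 = 3187
111110001000 = 3976
Sum = 7163 = 1101111111011
1s count = 11

odd parity (11 ones in 1101111111011)


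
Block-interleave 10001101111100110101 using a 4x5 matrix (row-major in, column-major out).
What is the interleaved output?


Matrix:
  10001
  10111
  11001
  10101
Read columns: 11110010010101001111

11110010010101001111


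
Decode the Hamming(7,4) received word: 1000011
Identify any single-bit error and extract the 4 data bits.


Syndrome = 0: no error detected

Data: 0011 (no errors)


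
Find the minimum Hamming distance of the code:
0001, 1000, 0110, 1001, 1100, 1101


Comparing all pairs, minimum distance: 1
Can detect 0 errors, correct 0 errors

1


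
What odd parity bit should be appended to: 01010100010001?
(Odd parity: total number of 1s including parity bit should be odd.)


Number of 1s in data: 5
Parity bit: 0

0


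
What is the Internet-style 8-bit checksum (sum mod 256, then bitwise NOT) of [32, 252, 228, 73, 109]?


Sum = 694 mod 256 = 182
Complement = 73

73


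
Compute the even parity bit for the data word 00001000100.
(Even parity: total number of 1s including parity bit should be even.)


Number of 1s in data: 2
Parity bit: 0

0


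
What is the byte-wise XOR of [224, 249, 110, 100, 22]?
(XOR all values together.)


XOR chain: 224 ^ 249 ^ 110 ^ 100 ^ 22 = 5

5


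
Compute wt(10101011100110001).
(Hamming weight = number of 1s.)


Counting 1s in 10101011100110001

9


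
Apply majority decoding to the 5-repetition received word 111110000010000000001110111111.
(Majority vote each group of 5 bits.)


Groups: 11111, 00000, 10000, 00000, 11101, 11111
Majority votes: 100011

100011


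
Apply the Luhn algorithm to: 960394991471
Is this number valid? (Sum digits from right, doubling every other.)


Luhn sum = 61
61 mod 10 = 1

Invalid (Luhn sum mod 10 = 1)


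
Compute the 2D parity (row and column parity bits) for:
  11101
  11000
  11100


Row parities: 001
Column parities: 11001

Row P: 001, Col P: 11001, Corner: 1


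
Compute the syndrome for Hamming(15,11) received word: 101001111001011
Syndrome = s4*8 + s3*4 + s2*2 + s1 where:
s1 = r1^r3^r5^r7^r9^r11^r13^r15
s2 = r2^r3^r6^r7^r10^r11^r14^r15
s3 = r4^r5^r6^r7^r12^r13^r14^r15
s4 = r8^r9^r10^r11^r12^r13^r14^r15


s1=1, s2=1, s3=1, s4=1

Syndrome = 15 (error at position 15)


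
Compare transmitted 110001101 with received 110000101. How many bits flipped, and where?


XOR: 000001000

1 error(s) at position(s): 5


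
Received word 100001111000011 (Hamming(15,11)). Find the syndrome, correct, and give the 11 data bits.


Syndrome = 0: no error detected

Data: 00111000011 (no errors)


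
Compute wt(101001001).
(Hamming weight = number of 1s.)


Counting 1s in 101001001

4


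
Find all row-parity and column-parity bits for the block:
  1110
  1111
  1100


Row parities: 100
Column parities: 1101

Row P: 100, Col P: 1101, Corner: 1


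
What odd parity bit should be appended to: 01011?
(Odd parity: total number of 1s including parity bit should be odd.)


Number of 1s in data: 3
Parity bit: 0

0


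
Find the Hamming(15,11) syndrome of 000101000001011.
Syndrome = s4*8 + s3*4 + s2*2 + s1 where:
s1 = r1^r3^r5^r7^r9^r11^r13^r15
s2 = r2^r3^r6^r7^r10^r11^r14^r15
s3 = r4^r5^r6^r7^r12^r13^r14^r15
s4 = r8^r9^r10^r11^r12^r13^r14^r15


s1=1, s2=1, s3=1, s4=1

Syndrome = 15 (error at position 15)


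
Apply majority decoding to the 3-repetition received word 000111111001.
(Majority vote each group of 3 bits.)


Groups: 000, 111, 111, 001
Majority votes: 0110

0110


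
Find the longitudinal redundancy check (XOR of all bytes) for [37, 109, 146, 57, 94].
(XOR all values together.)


XOR chain: 37 ^ 109 ^ 146 ^ 57 ^ 94 = 189

189


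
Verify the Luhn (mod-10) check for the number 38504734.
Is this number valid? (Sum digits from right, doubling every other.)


Luhn sum = 40
40 mod 10 = 0

Valid (Luhn sum mod 10 = 0)


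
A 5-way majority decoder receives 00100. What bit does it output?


Ones: 1 out of 5
Threshold: 3

0 (1/5 voted 1)


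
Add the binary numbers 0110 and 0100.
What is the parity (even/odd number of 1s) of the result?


0110 = 6
0100 = 4
Sum = 10 = 1010
1s count = 2

even parity (2 ones in 1010)


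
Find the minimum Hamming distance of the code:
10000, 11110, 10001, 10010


Comparing all pairs, minimum distance: 1
Can detect 0 errors, correct 0 errors

1


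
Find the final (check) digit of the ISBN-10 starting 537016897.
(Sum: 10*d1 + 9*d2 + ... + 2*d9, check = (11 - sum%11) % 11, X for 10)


Weighted sum: 242
242 mod 11 = 0

Check digit: 0


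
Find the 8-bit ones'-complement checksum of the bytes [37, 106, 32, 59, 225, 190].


Sum = 649 mod 256 = 137
Complement = 118

118


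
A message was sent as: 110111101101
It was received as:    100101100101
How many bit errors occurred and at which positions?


XOR: 010010001000

3 error(s) at position(s): 1, 4, 8


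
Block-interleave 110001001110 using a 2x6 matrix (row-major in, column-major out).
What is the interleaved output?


Matrix:
  110001
  001110
Read columns: 101001010110

101001010110


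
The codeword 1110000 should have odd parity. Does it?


Number of 1s: 3

Yes, parity is correct (3 ones)


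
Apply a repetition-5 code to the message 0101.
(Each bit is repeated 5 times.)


Each bit -> 5 copies

00000111110000011111


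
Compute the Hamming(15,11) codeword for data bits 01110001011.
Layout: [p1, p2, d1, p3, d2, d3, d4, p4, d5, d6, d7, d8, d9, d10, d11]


Parity bits: p1=1, p2=0, p3=0, p4=1

100011110001011


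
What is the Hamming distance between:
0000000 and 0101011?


XOR: 0101011
Count of 1s: 4

4


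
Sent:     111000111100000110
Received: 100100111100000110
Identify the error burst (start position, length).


XOR: 011100000000000000

Burst at position 1, length 3


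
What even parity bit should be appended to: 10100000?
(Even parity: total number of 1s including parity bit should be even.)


Number of 1s in data: 2
Parity bit: 0

0


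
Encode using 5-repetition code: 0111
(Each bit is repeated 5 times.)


Each bit -> 5 copies

00000111111111111111


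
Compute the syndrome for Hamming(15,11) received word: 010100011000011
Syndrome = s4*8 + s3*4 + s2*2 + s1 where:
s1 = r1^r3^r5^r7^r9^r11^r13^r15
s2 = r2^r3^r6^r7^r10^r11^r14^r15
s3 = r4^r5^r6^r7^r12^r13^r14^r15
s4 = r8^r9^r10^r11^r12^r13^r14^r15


s1=0, s2=1, s3=1, s4=0

Syndrome = 6 (error at position 6)


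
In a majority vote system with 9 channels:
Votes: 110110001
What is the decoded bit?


Ones: 5 out of 9
Threshold: 5

1 (5/9 voted 1)


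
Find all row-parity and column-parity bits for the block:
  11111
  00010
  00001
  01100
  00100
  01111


Row parities: 111010
Column parities: 11011

Row P: 111010, Col P: 11011, Corner: 0


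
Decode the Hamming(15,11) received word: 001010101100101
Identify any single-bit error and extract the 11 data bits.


Syndrome = 0: no error detected

Data: 11011100101 (no errors)


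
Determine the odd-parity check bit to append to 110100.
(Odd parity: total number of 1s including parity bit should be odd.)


Number of 1s in data: 3
Parity bit: 0

0


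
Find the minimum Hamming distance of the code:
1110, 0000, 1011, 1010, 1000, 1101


Comparing all pairs, minimum distance: 1
Can detect 0 errors, correct 0 errors

1


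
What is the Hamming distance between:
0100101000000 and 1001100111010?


XOR: 1101001111010
Count of 1s: 8

8


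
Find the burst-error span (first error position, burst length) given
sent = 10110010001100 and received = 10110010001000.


XOR: 00000000000100

Burst at position 11, length 1


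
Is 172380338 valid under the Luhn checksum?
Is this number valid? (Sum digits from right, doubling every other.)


Luhn sum = 39
39 mod 10 = 9

Invalid (Luhn sum mod 10 = 9)


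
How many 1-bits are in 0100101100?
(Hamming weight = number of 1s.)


Counting 1s in 0100101100

4


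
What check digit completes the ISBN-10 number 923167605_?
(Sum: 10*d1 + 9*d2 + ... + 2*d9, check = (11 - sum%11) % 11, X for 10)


Weighted sum: 244
244 mod 11 = 2

Check digit: 9


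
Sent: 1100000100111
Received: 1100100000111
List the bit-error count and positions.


XOR: 0000100100000

2 error(s) at position(s): 4, 7


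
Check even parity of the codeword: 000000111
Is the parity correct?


Number of 1s: 3

No, parity error (3 ones)


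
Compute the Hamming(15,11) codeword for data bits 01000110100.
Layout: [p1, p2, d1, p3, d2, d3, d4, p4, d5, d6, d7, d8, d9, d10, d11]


Parity bits: p1=1, p2=0, p3=0, p4=1

100010010110100


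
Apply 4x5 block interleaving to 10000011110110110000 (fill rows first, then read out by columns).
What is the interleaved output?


Matrix:
  10000
  01111
  01101
  10000
Read columns: 10010110011001000110

10010110011001000110


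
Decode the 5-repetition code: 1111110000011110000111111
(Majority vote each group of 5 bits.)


Groups: 11111, 10000, 01111, 00001, 11111
Majority votes: 10101

10101


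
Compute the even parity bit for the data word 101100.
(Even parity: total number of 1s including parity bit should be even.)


Number of 1s in data: 3
Parity bit: 1

1


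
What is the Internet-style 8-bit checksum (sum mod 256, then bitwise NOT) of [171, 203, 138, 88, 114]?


Sum = 714 mod 256 = 202
Complement = 53

53


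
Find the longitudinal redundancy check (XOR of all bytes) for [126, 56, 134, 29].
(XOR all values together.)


XOR chain: 126 ^ 56 ^ 134 ^ 29 = 221

221


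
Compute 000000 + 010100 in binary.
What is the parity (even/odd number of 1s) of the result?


000000 = 0
010100 = 20
Sum = 20 = 10100
1s count = 2

even parity (2 ones in 10100)


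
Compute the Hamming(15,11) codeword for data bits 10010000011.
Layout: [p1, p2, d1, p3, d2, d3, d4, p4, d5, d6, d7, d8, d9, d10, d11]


Parity bits: p1=1, p2=0, p3=1, p4=0

101100100000011


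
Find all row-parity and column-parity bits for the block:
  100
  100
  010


Row parities: 111
Column parities: 010

Row P: 111, Col P: 010, Corner: 1


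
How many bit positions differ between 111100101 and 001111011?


XOR: 110011110
Count of 1s: 6

6


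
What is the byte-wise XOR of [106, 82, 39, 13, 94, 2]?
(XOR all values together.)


XOR chain: 106 ^ 82 ^ 39 ^ 13 ^ 94 ^ 2 = 78

78


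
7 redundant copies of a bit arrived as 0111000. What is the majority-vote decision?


Ones: 3 out of 7
Threshold: 4

0 (3/7 voted 1)


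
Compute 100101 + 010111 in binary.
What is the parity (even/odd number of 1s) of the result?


100101 = 37
010111 = 23
Sum = 60 = 111100
1s count = 4

even parity (4 ones in 111100)


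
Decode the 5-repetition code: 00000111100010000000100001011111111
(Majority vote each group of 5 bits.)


Groups: 00000, 11110, 00100, 00000, 10000, 10111, 11111
Majority votes: 0100011

0100011


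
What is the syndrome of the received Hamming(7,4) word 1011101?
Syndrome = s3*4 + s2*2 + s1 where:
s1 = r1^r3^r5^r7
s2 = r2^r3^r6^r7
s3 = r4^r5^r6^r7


s1=0, s2=0, s3=1

Syndrome = 4 (error at position 4)


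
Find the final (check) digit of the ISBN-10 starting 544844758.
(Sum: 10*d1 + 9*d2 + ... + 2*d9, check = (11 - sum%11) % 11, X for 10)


Weighted sum: 277
277 mod 11 = 2

Check digit: 9


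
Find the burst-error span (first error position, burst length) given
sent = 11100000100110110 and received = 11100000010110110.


XOR: 00000000110000000

Burst at position 8, length 2


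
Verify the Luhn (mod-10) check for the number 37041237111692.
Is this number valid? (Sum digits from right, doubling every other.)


Luhn sum = 56
56 mod 10 = 6

Invalid (Luhn sum mod 10 = 6)


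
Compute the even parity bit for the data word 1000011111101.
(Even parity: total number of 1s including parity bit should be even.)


Number of 1s in data: 8
Parity bit: 0

0


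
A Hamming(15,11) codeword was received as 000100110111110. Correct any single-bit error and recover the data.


Syndrome = 5: error at position 5

Data: 01010111110 (corrected bit 5)


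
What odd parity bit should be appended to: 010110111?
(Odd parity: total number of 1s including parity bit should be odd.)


Number of 1s in data: 6
Parity bit: 1

1


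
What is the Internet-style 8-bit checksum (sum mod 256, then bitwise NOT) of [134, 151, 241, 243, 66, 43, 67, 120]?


Sum = 1065 mod 256 = 41
Complement = 214

214


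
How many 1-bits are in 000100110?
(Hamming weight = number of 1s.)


Counting 1s in 000100110

3


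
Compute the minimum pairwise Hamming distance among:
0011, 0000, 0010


Comparing all pairs, minimum distance: 1
Can detect 0 errors, correct 0 errors

1


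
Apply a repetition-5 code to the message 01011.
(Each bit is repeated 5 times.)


Each bit -> 5 copies

0000011111000001111111111


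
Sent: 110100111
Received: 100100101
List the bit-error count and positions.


XOR: 010000010

2 error(s) at position(s): 1, 7


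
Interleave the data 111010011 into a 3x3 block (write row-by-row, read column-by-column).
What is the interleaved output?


Matrix:
  111
  010
  011
Read columns: 100111101

100111101


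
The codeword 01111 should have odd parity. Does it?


Number of 1s: 4

No, parity error (4 ones)


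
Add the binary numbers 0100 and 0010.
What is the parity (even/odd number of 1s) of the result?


0100 = 4
0010 = 2
Sum = 6 = 110
1s count = 2

even parity (2 ones in 110)


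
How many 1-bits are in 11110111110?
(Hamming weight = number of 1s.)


Counting 1s in 11110111110

9


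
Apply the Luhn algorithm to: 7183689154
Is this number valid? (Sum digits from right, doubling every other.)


Luhn sum = 42
42 mod 10 = 2

Invalid (Luhn sum mod 10 = 2)


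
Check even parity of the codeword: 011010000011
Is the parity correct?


Number of 1s: 5

No, parity error (5 ones)


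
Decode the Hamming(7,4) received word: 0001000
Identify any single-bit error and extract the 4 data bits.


Syndrome = 4: error at position 4

Data: 0000 (corrected bit 4)


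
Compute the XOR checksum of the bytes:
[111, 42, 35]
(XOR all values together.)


XOR chain: 111 ^ 42 ^ 35 = 102

102


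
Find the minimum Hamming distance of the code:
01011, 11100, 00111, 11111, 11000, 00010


Comparing all pairs, minimum distance: 1
Can detect 0 errors, correct 0 errors

1


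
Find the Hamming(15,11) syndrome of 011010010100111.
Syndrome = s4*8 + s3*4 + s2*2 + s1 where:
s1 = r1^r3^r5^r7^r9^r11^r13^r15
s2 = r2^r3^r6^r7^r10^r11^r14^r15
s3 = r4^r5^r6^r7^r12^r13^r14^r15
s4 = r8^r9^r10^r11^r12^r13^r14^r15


s1=0, s2=1, s3=0, s4=1

Syndrome = 10 (error at position 10)


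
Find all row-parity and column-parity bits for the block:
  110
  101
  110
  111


Row parities: 0001
Column parities: 010

Row P: 0001, Col P: 010, Corner: 1


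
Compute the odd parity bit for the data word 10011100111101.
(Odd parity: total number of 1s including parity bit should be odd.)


Number of 1s in data: 9
Parity bit: 0

0


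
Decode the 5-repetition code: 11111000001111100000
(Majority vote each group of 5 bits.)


Groups: 11111, 00000, 11111, 00000
Majority votes: 1010

1010


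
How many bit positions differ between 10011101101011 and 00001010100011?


XOR: 10010111001000
Count of 1s: 6

6


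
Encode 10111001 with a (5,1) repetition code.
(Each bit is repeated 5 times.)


Each bit -> 5 copies

1111100000111111111111111000000000011111


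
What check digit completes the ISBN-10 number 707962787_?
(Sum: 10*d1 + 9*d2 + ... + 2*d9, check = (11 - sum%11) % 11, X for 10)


Weighted sum: 301
301 mod 11 = 4

Check digit: 7


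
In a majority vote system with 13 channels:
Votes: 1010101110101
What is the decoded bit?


Ones: 8 out of 13
Threshold: 7

1 (8/13 voted 1)


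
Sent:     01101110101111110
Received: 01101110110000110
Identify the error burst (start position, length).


XOR: 00000000011111000

Burst at position 9, length 5


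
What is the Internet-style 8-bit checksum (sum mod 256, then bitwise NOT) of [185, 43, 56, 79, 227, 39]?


Sum = 629 mod 256 = 117
Complement = 138

138


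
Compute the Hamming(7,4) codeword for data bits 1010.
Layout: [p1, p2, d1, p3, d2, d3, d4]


Parity bits: p1=1, p2=0, p3=1

1011010


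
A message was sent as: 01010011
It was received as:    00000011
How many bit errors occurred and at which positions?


XOR: 01010000

2 error(s) at position(s): 1, 3


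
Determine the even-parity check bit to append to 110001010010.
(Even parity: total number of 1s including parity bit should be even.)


Number of 1s in data: 5
Parity bit: 1

1


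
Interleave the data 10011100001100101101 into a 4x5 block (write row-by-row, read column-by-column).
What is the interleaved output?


Matrix:
  10011
  10000
  11001
  01101
Read columns: 11100011000110001011

11100011000110001011


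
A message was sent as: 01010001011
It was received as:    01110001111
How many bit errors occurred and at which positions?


XOR: 00100000100

2 error(s) at position(s): 2, 8


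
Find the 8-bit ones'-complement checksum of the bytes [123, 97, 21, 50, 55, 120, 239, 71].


Sum = 776 mod 256 = 8
Complement = 247

247


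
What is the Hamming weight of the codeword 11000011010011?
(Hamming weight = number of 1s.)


Counting 1s in 11000011010011

7


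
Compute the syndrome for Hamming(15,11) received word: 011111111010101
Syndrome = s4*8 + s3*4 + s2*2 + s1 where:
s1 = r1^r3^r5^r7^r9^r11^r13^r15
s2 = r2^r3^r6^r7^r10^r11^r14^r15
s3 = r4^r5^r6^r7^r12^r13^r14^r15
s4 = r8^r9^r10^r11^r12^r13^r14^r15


s1=1, s2=0, s3=0, s4=1

Syndrome = 9 (error at position 9)


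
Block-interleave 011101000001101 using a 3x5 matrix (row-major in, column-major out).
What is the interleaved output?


Matrix:
  01110
  10000
  01101
Read columns: 010101101100001

010101101100001


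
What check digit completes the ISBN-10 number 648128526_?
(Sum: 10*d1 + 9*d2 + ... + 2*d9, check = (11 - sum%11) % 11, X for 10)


Weighted sum: 257
257 mod 11 = 4

Check digit: 7


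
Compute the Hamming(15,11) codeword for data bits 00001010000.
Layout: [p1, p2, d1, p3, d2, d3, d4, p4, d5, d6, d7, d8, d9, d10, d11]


Parity bits: p1=0, p2=1, p3=0, p4=0

010000001010000


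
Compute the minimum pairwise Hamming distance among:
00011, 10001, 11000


Comparing all pairs, minimum distance: 2
Can detect 1 errors, correct 0 errors

2


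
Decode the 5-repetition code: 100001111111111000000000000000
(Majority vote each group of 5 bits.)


Groups: 10000, 11111, 11111, 00000, 00000, 00000
Majority votes: 011000

011000


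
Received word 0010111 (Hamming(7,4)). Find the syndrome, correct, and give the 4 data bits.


Syndrome = 7: error at position 7

Data: 1110 (corrected bit 7)


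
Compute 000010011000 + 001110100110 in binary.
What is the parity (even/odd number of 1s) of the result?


000010011000 = 152
001110100110 = 934
Sum = 1086 = 10000111110
1s count = 6

even parity (6 ones in 10000111110)
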